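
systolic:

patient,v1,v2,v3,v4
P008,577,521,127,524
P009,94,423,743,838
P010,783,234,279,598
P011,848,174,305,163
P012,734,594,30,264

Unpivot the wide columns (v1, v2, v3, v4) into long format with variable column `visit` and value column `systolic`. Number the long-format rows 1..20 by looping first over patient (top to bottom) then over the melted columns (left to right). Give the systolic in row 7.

20 rows total (5 × 4). Row 7: index ⌊(7-1)/4⌋ = 1 into patient → P009; (7-1) mod 4 = 2 into the melted columns → v3.
So row 7 is (P009, v3, 743); systolic = 743.

743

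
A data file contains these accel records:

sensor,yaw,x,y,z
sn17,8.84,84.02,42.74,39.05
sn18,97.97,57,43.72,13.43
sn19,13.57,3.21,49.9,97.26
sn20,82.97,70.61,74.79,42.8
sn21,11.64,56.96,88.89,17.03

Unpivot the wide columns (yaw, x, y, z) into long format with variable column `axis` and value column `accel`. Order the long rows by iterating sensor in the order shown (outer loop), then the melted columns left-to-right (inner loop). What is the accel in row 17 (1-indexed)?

11.64

20 rows total (5 × 4). Row 17: index ⌊(17-1)/4⌋ = 4 into sensor → sn21; (17-1) mod 4 = 0 into the melted columns → yaw.
So row 17 is (sn21, yaw, 11.64); accel = 11.64.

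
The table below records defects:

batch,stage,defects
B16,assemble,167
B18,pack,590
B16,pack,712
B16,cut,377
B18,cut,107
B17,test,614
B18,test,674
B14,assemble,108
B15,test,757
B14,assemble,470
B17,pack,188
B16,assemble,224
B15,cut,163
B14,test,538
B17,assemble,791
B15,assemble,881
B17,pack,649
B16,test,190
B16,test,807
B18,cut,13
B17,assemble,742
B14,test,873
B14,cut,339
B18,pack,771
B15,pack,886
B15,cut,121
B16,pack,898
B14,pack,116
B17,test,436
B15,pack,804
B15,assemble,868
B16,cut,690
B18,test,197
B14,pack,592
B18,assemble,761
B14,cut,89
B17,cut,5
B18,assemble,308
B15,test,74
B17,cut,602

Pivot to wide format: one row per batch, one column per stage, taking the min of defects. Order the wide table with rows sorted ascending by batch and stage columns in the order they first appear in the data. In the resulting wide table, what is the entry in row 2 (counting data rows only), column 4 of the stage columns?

74

With rows sorted ascending by batch, row 2 is batch=B15. stage columns in first-appearance order: assemble, pack, cut, test; column 4 is test.
Long rows with batch=B15, stage=test: min(757, 74) = 74.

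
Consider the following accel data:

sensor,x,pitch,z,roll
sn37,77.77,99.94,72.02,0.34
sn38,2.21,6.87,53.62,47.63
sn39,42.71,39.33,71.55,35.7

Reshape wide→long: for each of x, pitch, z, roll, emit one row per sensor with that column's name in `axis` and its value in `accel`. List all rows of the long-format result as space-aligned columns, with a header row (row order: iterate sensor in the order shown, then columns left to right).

Each (sensor, column) pair becomes one row: 3 × 4 = 12 rows.
For example, (sn37, x) → accel=77.77.

sensor  axis   accel
sn37    x      77.77
sn37    pitch  99.94
sn37    z      72.02
sn37    roll   0.34 
sn38    x      2.21 
sn38    pitch  6.87 
sn38    z      53.62
sn38    roll   47.63
sn39    x      42.71
sn39    pitch  39.33
sn39    z      71.55
sn39    roll   35.7 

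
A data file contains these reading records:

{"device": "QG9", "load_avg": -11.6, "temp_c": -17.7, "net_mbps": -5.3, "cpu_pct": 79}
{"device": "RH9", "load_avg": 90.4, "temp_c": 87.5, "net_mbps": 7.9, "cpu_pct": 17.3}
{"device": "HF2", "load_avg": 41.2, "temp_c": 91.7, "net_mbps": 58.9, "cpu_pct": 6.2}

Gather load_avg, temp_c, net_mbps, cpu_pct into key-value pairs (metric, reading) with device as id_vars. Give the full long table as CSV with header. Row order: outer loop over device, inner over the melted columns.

Each (device, column) pair becomes one row: 3 × 4 = 12 rows.
For example, (QG9, load_avg) → reading=-11.6.

device,metric,reading
QG9,load_avg,-11.6
QG9,temp_c,-17.7
QG9,net_mbps,-5.3
QG9,cpu_pct,79
RH9,load_avg,90.4
RH9,temp_c,87.5
RH9,net_mbps,7.9
RH9,cpu_pct,17.3
HF2,load_avg,41.2
HF2,temp_c,91.7
HF2,net_mbps,58.9
HF2,cpu_pct,6.2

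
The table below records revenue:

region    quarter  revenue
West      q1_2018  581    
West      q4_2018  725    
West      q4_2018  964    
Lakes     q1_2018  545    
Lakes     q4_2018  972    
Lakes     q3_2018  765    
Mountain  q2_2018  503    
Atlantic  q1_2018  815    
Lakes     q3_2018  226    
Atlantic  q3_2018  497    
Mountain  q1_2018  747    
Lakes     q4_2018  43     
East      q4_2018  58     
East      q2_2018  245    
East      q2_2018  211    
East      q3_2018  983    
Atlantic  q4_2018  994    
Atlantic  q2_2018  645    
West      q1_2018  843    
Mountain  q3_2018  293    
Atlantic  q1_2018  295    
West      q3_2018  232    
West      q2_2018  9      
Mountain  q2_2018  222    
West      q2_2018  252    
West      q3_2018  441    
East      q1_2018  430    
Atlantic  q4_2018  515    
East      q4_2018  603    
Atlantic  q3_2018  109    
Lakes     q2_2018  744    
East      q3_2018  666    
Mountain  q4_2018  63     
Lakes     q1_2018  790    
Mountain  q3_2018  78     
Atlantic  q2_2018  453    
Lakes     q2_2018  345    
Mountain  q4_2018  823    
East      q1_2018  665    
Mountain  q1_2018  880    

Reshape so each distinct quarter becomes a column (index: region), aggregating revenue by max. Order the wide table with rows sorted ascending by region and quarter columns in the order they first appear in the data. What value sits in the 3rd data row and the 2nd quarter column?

With rows sorted ascending by region, row 3 is region=Lakes. quarter columns in first-appearance order: q1_2018, q4_2018, q3_2018, q2_2018; column 2 is q4_2018.
Long rows with region=Lakes, quarter=q4_2018: max(972, 43) = 972.

972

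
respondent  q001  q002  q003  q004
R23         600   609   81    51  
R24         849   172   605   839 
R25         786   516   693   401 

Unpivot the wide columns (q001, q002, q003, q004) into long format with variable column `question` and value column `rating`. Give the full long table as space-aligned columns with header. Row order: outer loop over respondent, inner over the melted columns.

respondent  question  rating
R23         q001      600   
R23         q002      609   
R23         q003      81    
R23         q004      51    
R24         q001      849   
R24         q002      172   
R24         q003      605   
R24         q004      839   
R25         q001      786   
R25         q002      516   
R25         q003      693   
R25         q004      401   

Each (respondent, column) pair becomes one row: 3 × 4 = 12 rows.
For example, (R23, q001) → rating=600.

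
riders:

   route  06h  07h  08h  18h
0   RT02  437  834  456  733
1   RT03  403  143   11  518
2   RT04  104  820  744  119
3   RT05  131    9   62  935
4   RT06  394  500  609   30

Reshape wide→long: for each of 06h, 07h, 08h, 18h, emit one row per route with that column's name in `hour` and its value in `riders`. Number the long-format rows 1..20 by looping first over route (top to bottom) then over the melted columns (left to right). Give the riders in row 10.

820

20 rows total (5 × 4). Row 10: index ⌊(10-1)/4⌋ = 2 into route → RT04; (10-1) mod 4 = 1 into the melted columns → 07h.
So row 10 is (RT04, 07h, 820); riders = 820.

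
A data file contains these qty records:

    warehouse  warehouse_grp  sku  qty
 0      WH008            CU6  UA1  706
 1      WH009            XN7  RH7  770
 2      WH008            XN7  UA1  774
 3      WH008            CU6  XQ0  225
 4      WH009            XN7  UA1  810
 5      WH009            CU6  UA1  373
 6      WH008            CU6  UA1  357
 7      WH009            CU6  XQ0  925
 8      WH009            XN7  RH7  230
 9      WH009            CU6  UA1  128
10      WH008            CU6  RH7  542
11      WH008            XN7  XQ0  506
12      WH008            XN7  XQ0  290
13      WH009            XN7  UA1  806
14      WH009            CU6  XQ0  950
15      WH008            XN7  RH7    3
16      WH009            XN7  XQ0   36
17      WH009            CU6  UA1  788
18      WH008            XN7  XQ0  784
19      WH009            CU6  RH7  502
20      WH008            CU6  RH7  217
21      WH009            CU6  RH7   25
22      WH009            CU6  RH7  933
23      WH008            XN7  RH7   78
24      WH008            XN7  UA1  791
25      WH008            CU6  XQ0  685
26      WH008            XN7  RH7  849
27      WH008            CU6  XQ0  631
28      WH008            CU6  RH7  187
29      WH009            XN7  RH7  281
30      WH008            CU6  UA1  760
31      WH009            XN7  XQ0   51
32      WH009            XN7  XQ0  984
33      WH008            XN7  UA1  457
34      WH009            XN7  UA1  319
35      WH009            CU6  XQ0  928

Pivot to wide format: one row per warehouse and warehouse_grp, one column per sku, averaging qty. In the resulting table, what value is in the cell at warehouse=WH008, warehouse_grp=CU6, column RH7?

Rows with warehouse=WH008, warehouse_grp=CU6 and sku=RH7: qty values are 542, 217, 187.
(542 + 217 + 187) / 3 = 315.33.

315.33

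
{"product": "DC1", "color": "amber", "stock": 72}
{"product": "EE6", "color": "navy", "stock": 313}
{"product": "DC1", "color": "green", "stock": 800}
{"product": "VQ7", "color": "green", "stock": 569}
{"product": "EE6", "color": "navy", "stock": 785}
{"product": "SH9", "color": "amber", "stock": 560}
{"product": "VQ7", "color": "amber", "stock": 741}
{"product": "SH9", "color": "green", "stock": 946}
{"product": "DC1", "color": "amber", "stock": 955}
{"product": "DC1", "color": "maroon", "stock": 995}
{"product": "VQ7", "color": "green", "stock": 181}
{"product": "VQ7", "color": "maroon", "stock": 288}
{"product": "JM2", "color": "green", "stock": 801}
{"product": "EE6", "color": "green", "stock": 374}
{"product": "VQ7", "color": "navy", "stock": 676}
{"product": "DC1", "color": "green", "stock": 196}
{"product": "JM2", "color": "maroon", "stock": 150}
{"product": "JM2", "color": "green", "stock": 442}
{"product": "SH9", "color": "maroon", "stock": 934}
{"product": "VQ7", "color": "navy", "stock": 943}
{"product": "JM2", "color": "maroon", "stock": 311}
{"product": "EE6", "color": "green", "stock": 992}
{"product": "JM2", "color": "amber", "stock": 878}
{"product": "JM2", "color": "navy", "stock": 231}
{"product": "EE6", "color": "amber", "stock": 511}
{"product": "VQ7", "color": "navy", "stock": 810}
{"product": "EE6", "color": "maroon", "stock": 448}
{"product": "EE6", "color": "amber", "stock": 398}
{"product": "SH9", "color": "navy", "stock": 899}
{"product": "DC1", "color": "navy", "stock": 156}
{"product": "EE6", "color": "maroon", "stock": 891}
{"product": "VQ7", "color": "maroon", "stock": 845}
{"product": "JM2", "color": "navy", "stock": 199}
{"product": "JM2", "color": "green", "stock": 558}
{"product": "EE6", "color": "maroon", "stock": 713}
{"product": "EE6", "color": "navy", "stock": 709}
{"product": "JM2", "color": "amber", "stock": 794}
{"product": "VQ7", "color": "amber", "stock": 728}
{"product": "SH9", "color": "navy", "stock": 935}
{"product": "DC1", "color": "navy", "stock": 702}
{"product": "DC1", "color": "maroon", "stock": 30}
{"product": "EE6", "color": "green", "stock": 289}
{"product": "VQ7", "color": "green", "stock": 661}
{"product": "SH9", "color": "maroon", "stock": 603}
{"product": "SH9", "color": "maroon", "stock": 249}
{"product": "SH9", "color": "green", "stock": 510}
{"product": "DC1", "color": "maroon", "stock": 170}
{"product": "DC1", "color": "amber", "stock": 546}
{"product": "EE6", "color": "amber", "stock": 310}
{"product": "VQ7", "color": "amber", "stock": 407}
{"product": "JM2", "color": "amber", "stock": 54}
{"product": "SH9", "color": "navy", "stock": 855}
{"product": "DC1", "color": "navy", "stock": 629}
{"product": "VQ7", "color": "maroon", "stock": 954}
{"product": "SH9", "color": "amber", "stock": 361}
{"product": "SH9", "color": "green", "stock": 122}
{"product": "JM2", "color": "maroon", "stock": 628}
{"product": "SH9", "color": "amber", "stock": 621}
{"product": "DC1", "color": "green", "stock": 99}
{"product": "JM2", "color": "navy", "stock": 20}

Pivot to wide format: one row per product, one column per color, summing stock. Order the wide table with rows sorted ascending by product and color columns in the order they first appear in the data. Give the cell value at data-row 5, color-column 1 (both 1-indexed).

1876

With rows sorted ascending by product, row 5 is product=VQ7. color columns in first-appearance order: amber, navy, green, maroon; column 1 is amber.
Long rows with product=VQ7, color=amber: 741 + 728 + 407 = 1876.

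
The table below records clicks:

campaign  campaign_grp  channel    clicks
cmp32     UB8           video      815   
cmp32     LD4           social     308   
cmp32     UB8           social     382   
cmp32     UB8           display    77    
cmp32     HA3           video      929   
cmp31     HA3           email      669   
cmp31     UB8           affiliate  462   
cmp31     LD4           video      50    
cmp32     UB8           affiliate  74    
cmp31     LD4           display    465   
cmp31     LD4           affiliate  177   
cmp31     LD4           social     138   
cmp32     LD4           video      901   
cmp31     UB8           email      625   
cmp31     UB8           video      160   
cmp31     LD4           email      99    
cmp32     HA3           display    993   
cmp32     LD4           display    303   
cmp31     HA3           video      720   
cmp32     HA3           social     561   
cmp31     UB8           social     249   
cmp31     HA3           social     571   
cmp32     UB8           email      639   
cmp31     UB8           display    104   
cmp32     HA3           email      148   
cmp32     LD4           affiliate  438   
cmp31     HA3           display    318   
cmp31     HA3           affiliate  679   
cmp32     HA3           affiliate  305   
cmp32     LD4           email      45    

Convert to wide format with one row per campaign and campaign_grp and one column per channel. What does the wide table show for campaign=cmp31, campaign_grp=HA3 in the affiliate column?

679

Wide layout: rows indexed by campaign and campaign_grp, columns are the 5 distinct channel values (video, social, display, email, affiliate).
Cell (campaign=cmp31, campaign_grp=HA3, channel=affiliate) draws from the long row where campaign=cmp31, campaign_grp=HA3 and channel=affiliate, which has clicks=679.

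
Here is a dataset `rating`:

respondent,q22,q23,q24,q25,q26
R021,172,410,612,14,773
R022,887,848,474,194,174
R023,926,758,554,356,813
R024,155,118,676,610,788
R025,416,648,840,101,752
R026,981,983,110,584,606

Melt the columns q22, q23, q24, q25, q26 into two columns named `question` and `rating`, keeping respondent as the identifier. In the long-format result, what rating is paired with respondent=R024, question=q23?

118

Unpivoting turns each (respondent, wide-column) pair into one long row.
The wide cell at row R024, column q23 holds 118, so the long row (R024, q23) has rating=118.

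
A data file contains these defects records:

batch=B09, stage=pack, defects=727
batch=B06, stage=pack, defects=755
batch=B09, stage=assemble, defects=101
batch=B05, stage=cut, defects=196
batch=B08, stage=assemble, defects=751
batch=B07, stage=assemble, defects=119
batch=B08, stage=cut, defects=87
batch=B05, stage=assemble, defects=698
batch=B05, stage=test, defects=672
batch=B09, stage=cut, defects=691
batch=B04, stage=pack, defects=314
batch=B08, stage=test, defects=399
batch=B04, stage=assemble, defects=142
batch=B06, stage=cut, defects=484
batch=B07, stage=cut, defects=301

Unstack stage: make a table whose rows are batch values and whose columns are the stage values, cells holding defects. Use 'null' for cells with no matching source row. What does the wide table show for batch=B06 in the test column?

null

No long-format row has batch=B06 and stage=test, so the cell is null.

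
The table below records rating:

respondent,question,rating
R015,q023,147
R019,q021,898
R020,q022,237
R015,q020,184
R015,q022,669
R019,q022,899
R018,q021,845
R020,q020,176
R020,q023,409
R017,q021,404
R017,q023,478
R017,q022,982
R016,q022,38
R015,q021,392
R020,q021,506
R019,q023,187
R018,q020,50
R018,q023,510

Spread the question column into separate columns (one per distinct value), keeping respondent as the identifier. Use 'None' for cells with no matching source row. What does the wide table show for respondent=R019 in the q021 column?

898

The long row with respondent=R019, question=q021 has rating=898.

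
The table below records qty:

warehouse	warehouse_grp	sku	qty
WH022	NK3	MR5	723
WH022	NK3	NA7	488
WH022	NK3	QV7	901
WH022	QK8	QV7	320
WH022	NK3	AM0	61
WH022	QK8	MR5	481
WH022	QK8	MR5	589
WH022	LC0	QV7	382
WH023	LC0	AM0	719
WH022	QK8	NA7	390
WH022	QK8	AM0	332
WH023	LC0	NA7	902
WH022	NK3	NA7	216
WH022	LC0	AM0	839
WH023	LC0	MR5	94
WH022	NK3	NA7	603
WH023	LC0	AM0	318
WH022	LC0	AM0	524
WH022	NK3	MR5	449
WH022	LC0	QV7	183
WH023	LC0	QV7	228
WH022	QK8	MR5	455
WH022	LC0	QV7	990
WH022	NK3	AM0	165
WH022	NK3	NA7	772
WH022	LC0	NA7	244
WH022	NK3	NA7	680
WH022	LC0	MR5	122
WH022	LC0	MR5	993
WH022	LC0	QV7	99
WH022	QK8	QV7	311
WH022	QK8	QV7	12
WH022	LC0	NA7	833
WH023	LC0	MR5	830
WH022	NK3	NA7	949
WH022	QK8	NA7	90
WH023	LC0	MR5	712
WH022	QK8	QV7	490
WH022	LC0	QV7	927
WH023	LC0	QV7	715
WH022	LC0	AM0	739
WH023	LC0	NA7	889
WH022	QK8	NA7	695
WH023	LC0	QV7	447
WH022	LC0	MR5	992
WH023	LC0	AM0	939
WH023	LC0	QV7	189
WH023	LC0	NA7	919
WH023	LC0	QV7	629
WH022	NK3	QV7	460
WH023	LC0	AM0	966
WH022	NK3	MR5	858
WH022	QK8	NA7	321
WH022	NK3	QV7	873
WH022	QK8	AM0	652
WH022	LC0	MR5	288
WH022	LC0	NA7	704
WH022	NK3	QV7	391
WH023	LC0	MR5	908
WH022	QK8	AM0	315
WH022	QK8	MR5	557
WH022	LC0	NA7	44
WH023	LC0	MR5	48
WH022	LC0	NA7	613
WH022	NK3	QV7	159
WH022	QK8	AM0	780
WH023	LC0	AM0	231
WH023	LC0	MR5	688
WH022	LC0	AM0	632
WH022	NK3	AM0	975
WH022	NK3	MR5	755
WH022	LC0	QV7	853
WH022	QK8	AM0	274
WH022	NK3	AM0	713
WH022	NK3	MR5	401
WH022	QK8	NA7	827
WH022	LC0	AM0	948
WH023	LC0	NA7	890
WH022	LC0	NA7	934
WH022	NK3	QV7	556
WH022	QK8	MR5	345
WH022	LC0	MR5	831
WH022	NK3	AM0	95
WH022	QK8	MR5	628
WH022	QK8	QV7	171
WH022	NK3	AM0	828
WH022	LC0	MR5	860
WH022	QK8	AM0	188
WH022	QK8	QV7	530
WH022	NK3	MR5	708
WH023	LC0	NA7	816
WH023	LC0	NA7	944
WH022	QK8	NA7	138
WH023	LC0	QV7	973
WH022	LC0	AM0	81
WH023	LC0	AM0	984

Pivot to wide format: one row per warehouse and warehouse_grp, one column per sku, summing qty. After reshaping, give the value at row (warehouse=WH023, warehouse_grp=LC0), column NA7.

5360

Rows with warehouse=WH023, warehouse_grp=LC0 and sku=NA7: qty values are 902, 889, 919, 890, 816, 944.
902 + 889 + 919 + 890 + 816 + 944 = 5360.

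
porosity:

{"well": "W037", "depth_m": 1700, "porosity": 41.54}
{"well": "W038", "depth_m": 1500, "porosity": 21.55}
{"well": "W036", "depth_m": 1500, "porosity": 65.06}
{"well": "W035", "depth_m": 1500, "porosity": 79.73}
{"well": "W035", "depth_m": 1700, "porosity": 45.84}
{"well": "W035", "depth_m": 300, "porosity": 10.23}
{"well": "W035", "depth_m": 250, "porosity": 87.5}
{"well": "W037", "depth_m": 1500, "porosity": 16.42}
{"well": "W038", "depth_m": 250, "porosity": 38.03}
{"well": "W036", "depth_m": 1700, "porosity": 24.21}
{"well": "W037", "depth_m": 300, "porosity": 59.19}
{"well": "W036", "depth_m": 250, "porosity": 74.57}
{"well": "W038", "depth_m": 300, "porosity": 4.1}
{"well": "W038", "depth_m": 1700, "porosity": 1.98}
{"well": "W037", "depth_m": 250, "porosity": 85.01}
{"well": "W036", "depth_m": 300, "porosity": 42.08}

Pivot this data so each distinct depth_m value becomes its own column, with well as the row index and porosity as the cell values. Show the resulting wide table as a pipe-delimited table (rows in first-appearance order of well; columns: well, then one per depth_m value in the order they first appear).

Columns: well plus the 4 distinct depth_m values (1700, 1500, 300, 250).
For example, row W037 column 1700 takes porosity=41.54 from the long row (W037, 1700).

| well | 1700 | 1500 | 300 | 250 |
| W037 | 41.54 | 16.42 | 59.19 | 85.01 |
| W038 | 1.98 | 21.55 | 4.1 | 38.03 |
| W036 | 24.21 | 65.06 | 42.08 | 74.57 |
| W035 | 45.84 | 79.73 | 10.23 | 87.5 |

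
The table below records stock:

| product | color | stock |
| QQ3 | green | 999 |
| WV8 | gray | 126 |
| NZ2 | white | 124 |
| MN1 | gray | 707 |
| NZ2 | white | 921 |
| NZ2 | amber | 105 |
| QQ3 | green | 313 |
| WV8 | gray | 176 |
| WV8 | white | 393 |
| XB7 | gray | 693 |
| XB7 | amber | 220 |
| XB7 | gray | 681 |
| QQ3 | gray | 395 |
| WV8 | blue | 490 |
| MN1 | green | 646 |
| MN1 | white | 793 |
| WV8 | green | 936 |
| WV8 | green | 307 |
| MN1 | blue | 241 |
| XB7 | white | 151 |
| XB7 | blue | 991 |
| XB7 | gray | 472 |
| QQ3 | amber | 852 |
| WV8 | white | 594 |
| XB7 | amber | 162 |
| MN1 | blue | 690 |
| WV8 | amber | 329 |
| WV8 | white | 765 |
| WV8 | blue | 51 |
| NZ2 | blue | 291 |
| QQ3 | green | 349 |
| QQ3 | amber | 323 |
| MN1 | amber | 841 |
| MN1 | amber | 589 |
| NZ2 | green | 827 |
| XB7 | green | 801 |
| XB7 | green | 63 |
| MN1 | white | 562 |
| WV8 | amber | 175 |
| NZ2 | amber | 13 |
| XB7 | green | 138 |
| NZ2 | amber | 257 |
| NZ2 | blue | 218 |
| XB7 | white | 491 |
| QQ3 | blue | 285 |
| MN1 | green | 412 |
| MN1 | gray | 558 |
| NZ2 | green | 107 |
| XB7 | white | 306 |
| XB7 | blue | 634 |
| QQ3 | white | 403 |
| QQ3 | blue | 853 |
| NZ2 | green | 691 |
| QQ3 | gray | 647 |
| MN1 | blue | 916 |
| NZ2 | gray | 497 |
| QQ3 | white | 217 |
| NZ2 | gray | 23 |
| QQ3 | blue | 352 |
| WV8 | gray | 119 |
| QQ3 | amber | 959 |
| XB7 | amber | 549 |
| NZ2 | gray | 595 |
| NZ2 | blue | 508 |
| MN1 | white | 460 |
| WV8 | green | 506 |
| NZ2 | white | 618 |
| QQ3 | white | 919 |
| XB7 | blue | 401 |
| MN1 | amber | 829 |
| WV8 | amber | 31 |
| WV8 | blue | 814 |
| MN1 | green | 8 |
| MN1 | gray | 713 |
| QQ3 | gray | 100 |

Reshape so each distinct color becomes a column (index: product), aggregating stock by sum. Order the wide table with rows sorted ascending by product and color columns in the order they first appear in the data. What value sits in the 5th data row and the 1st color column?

1002

With rows sorted ascending by product, row 5 is product=XB7. color columns in first-appearance order: green, gray, white, amber, blue; column 1 is green.
Long rows with product=XB7, color=green: 801 + 63 + 138 = 1002.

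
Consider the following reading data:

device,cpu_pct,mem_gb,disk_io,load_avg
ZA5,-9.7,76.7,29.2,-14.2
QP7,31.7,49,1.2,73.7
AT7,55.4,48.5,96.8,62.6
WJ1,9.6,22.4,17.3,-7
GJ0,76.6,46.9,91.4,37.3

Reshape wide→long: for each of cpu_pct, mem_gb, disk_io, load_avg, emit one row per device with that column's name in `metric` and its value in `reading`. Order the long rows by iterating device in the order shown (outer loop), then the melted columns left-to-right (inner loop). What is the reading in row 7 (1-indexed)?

20 rows total (5 × 4). Row 7: index ⌊(7-1)/4⌋ = 1 into device → QP7; (7-1) mod 4 = 2 into the melted columns → disk_io.
So row 7 is (QP7, disk_io, 1.2); reading = 1.2.

1.2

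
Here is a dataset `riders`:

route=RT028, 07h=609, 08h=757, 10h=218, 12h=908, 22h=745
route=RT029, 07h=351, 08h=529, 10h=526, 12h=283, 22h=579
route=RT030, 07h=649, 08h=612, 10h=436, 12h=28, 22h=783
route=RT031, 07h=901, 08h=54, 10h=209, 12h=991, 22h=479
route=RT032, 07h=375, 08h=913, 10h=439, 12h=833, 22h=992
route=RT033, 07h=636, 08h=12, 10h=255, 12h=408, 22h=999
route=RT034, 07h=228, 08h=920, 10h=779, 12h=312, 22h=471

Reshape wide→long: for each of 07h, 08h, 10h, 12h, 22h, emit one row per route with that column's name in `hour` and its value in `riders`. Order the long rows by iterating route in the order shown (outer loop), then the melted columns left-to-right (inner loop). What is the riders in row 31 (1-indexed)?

35 rows total (7 × 5). Row 31: index ⌊(31-1)/5⌋ = 6 into route → RT034; (31-1) mod 5 = 0 into the melted columns → 07h.
So row 31 is (RT034, 07h, 228); riders = 228.

228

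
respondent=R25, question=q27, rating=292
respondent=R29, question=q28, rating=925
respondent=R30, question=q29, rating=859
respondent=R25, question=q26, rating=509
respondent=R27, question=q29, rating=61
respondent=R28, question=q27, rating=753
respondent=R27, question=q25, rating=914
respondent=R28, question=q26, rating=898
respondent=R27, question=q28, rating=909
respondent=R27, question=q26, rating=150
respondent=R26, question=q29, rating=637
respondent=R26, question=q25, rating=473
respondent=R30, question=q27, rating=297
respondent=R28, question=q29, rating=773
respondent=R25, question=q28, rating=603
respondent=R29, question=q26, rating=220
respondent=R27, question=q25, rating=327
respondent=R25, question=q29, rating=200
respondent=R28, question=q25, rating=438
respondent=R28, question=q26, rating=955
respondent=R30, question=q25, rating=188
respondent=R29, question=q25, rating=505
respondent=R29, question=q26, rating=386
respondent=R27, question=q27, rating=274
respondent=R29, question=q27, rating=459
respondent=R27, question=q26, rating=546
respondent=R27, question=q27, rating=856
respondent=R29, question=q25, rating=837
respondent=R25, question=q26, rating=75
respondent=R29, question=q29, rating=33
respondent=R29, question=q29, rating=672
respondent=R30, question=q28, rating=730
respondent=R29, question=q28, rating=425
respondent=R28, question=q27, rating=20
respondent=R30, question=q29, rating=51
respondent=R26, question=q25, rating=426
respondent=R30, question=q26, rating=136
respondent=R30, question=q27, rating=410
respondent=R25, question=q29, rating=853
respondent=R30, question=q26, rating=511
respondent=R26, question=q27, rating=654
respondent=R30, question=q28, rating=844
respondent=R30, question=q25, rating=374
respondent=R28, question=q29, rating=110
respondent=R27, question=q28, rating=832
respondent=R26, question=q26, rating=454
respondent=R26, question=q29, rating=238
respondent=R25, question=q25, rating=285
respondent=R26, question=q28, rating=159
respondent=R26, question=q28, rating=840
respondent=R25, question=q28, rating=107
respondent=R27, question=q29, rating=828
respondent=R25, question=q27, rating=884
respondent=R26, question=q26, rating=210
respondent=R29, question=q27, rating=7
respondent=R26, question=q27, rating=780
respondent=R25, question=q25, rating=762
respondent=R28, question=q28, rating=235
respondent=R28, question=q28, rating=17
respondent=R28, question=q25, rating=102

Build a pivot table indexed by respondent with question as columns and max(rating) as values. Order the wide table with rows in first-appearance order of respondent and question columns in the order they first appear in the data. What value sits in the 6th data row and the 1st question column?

780

With rows in first-appearance order of respondent, row 6 is respondent=R26. question columns in first-appearance order: q27, q28, q29, q26, q25; column 1 is q27.
Long rows with respondent=R26, question=q27: max(654, 780) = 780.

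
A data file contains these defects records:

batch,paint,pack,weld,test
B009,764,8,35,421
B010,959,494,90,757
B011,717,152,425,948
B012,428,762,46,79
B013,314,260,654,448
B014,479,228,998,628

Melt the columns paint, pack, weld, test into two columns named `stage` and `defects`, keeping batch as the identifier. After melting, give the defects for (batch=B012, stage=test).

Unpivoting turns each (batch, wide-column) pair into one long row.
The wide cell at row B012, column test holds 79, so the long row (B012, test) has defects=79.

79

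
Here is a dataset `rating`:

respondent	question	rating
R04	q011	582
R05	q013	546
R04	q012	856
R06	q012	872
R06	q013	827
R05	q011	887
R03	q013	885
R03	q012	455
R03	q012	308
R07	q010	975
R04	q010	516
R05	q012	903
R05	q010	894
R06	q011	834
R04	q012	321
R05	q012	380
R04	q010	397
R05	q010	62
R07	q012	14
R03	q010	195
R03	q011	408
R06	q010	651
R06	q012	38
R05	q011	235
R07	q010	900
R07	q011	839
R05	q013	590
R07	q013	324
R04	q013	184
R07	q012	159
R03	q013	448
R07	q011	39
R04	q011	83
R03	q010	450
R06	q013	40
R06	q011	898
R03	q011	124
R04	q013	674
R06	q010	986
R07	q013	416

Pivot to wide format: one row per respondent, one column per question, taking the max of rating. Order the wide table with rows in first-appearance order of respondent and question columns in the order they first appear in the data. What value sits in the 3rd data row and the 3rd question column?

With rows in first-appearance order of respondent, row 3 is respondent=R06. question columns in first-appearance order: q011, q013, q012, q010; column 3 is q012.
Long rows with respondent=R06, question=q012: max(872, 38) = 872.

872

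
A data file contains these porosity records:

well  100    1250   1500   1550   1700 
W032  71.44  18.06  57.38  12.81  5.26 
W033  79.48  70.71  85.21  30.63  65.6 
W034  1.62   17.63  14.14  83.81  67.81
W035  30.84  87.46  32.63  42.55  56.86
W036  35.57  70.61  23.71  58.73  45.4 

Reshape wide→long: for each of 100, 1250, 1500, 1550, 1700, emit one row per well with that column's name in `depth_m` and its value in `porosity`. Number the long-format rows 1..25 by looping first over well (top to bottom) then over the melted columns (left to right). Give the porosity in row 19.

25 rows total (5 × 5). Row 19: index ⌊(19-1)/5⌋ = 3 into well → W035; (19-1) mod 5 = 3 into the melted columns → 1550.
So row 19 is (W035, 1550, 42.55); porosity = 42.55.

42.55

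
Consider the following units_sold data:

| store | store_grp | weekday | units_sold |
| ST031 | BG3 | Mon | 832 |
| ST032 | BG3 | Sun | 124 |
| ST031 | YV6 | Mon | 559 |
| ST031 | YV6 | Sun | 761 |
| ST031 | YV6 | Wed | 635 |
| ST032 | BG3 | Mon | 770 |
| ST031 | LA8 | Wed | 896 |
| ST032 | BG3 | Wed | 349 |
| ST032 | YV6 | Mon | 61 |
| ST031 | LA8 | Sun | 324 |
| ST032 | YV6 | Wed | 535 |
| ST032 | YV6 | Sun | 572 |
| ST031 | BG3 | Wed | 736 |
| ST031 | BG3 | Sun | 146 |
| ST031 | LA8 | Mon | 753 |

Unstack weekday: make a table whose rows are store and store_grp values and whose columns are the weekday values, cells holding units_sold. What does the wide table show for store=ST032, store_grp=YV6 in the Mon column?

Wide layout: rows indexed by store and store_grp, columns are the 3 distinct weekday values (Mon, Sun, Wed).
Cell (store=ST032, store_grp=YV6, weekday=Mon) draws from the long row where store=ST032, store_grp=YV6 and weekday=Mon, which has units_sold=61.

61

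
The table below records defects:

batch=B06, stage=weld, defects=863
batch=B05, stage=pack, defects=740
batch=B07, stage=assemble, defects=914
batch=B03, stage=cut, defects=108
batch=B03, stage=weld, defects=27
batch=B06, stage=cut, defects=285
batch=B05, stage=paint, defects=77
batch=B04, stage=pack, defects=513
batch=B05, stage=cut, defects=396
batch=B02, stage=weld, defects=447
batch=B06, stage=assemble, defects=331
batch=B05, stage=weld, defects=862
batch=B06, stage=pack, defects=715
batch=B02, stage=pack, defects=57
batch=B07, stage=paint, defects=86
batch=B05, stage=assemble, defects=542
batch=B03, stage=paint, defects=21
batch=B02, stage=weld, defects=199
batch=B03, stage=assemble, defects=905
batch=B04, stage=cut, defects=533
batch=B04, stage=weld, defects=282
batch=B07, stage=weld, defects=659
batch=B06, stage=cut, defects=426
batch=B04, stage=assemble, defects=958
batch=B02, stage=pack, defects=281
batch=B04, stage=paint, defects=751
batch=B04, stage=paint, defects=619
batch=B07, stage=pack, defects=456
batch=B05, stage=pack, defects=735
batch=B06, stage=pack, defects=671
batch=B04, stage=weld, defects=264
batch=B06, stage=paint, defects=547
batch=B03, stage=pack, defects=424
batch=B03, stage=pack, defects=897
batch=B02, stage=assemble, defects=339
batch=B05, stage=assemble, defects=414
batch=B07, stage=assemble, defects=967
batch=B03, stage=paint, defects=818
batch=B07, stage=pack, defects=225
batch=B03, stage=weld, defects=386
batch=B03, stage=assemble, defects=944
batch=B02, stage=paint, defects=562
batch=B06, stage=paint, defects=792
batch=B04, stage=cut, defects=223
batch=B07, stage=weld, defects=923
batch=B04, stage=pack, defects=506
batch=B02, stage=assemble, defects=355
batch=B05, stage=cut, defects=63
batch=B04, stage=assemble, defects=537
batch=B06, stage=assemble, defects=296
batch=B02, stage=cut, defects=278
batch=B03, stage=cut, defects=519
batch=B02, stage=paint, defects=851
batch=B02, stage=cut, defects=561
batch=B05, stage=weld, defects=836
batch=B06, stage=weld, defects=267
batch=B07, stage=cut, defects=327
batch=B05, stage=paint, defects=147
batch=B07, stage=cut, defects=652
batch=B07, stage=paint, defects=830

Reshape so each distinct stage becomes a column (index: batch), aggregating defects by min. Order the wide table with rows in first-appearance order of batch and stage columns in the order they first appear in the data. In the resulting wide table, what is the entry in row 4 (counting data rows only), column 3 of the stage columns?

With rows in first-appearance order of batch, row 4 is batch=B03. stage columns in first-appearance order: weld, pack, assemble, cut, paint; column 3 is assemble.
Long rows with batch=B03, stage=assemble: min(905, 944) = 905.

905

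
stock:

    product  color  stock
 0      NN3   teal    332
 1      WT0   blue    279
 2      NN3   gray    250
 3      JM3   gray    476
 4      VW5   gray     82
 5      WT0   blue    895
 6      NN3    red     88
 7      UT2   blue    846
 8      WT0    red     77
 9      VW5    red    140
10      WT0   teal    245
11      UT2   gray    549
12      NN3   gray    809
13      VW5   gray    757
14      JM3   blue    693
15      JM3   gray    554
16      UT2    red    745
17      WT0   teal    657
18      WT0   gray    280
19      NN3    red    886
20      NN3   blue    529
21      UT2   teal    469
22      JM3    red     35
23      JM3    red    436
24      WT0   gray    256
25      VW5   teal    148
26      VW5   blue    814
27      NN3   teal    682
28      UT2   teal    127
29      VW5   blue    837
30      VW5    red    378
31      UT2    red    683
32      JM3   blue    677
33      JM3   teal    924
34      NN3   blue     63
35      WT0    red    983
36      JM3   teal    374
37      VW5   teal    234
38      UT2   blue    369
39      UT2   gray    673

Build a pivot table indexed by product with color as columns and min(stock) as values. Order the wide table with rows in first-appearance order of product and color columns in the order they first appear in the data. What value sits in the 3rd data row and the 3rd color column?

476

With rows in first-appearance order of product, row 3 is product=JM3. color columns in first-appearance order: teal, blue, gray, red; column 3 is gray.
Long rows with product=JM3, color=gray: min(476, 554) = 476.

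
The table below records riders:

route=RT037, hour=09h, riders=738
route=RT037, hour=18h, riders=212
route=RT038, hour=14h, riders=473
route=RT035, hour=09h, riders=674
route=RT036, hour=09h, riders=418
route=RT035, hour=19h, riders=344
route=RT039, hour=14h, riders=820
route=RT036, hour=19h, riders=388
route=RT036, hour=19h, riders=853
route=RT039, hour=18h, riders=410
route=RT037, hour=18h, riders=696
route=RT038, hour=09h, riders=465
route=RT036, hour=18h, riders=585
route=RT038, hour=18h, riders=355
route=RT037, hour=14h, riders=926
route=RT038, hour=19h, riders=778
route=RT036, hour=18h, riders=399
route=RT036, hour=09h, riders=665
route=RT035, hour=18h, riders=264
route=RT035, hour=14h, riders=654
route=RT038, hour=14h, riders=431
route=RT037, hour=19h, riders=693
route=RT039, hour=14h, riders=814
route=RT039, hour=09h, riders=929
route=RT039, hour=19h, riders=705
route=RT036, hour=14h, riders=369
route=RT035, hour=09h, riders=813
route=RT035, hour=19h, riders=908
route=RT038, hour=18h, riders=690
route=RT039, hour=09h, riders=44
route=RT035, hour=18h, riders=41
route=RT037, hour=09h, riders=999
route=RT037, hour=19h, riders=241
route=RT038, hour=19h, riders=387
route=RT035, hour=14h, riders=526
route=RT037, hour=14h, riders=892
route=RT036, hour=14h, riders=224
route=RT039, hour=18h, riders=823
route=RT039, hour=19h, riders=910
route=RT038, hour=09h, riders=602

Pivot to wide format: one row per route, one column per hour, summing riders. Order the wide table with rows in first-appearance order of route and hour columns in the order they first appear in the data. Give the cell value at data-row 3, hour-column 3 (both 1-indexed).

1180

With rows in first-appearance order of route, row 3 is route=RT035. hour columns in first-appearance order: 09h, 18h, 14h, 19h; column 3 is 14h.
Long rows with route=RT035, hour=14h: 654 + 526 = 1180.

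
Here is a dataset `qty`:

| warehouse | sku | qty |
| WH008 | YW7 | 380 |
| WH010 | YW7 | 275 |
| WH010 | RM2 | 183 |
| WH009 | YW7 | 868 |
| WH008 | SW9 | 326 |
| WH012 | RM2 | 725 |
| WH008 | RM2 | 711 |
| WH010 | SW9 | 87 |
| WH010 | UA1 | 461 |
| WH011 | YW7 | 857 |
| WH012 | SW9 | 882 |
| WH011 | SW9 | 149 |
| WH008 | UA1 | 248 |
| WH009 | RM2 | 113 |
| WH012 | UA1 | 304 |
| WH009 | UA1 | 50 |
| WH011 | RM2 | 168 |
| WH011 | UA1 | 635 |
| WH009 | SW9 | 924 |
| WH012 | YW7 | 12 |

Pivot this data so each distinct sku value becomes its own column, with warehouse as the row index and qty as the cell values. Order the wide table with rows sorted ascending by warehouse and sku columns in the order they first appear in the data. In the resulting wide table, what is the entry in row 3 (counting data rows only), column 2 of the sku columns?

183

With rows sorted ascending by warehouse, row 3 is warehouse=WH010. sku columns in first-appearance order: YW7, RM2, SW9, UA1; column 2 is RM2.
Long rows with warehouse=WH010, sku=RM2: qty = 183.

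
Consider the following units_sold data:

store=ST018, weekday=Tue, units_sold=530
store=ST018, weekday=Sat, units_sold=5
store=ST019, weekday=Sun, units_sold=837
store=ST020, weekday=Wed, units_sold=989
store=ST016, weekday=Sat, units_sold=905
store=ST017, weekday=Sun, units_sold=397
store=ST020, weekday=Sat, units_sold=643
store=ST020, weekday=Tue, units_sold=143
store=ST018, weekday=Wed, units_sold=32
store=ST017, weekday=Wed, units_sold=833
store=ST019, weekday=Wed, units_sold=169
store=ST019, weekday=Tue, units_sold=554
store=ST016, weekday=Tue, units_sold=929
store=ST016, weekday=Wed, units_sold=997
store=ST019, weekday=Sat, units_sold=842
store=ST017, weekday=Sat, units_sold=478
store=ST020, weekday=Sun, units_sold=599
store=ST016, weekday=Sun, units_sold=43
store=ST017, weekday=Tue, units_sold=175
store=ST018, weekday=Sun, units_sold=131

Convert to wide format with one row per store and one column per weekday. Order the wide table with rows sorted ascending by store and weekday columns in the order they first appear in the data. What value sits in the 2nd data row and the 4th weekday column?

833

With rows sorted ascending by store, row 2 is store=ST017. weekday columns in first-appearance order: Tue, Sat, Sun, Wed; column 4 is Wed.
Long rows with store=ST017, weekday=Wed: units_sold = 833.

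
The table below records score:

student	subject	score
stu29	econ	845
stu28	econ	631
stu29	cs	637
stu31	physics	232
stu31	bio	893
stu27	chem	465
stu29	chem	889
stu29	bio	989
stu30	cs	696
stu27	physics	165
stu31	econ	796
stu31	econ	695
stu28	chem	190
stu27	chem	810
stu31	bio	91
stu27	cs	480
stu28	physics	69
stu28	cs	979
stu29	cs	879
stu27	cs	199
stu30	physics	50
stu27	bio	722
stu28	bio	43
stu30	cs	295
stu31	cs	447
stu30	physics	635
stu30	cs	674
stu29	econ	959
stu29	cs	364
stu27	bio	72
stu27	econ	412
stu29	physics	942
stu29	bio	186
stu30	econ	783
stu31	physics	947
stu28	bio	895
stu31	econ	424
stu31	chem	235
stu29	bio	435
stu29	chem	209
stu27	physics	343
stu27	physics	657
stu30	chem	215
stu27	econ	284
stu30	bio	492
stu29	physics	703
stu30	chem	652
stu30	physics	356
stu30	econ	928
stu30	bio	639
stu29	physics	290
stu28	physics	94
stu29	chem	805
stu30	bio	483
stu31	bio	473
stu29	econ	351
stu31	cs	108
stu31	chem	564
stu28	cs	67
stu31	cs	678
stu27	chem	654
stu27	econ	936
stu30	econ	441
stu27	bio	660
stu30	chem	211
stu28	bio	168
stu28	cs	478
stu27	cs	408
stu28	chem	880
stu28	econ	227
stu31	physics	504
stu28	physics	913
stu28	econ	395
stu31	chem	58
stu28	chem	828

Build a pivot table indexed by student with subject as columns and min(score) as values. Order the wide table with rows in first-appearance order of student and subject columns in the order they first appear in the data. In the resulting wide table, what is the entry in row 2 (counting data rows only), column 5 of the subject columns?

With rows in first-appearance order of student, row 2 is student=stu28. subject columns in first-appearance order: econ, cs, physics, bio, chem; column 5 is chem.
Long rows with student=stu28, subject=chem: min(190, 880, 828) = 190.

190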